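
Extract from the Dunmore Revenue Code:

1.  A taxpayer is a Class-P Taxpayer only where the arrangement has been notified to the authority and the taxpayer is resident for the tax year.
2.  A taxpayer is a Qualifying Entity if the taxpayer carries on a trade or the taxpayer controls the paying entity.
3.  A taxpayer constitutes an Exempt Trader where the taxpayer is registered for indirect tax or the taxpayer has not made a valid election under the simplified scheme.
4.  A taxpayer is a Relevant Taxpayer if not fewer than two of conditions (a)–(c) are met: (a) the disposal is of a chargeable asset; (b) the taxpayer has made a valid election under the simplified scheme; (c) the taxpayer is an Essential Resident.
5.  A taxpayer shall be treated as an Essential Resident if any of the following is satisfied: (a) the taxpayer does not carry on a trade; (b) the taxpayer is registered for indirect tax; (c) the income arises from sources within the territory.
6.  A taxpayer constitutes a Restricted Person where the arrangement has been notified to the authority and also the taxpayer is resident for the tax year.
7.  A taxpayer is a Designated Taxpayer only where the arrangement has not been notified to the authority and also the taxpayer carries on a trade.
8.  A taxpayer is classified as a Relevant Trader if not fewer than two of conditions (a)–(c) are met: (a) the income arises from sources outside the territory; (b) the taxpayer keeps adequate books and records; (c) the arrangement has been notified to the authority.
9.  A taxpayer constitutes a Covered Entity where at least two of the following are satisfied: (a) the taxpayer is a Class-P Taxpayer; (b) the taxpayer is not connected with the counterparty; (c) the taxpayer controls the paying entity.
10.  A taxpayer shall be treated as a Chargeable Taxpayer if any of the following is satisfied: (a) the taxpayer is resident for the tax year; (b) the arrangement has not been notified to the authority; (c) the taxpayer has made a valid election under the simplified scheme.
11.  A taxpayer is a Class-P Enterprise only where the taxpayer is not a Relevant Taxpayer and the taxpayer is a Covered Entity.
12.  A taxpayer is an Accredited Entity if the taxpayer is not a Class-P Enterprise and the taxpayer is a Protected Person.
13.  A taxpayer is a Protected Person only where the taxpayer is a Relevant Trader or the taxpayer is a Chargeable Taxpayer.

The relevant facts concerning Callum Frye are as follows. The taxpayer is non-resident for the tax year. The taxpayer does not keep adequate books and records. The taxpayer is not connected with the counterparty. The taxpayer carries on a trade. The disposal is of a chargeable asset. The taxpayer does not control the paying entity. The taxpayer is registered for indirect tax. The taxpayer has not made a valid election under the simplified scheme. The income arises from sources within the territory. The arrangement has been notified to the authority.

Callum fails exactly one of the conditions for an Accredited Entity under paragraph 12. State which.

paragraph 5 — Essential Resident: [the taxpayer does not carry on a trade? no] OR [the taxpayer is registered for indirect tax? yes] OR [the income arises from sources within the territory? yes] → satisfied.
paragraph 4 — Relevant Taxpayer: the disposal is of a chargeable asset? yes; the taxpayer has made a valid election under the simplified scheme? no; Essential Resident (paragraph 5)? yes — 2 of 3 hold (need ≥2) → satisfied.
paragraph 1 — Class-P Taxpayer: [the arrangement has been notified to the authority? yes] AND [the taxpayer is resident for the tax year? no] → not satisfied.
paragraph 9 — Covered Entity: Class-P Taxpayer (paragraph 1)? no; the taxpayer is not connected with the counterparty? yes; the taxpayer controls the paying entity? no — 1 of 3 hold (need ≥2) → not satisfied.
paragraph 11 — Class-P Enterprise: [not a Relevant Taxpayer (paragraph 4)? no] AND [Covered Entity (paragraph 9)? no] → not satisfied.
paragraph 8 — Relevant Trader: the income arises from sources outside the territory? no; the taxpayer keeps adequate books and records? no; the arrangement has been notified to the authority? yes — 1 of 3 hold (need ≥2) → not satisfied.
paragraph 10 — Chargeable Taxpayer: [the taxpayer is resident for the tax year? no] OR [the arrangement has not been notified to the authority? no] OR [the taxpayer has made a valid election under the simplified scheme? no] → not satisfied.
paragraph 13 — Protected Person: [Relevant Trader (paragraph 8)? no] OR [Chargeable Taxpayer (paragraph 10)? no] → not satisfied.
paragraph 12 — Accredited Entity: [not a Class-P Enterprise (paragraph 11)? yes] AND [Protected Person (paragraph 13)? no] → not satisfied.

Protected Person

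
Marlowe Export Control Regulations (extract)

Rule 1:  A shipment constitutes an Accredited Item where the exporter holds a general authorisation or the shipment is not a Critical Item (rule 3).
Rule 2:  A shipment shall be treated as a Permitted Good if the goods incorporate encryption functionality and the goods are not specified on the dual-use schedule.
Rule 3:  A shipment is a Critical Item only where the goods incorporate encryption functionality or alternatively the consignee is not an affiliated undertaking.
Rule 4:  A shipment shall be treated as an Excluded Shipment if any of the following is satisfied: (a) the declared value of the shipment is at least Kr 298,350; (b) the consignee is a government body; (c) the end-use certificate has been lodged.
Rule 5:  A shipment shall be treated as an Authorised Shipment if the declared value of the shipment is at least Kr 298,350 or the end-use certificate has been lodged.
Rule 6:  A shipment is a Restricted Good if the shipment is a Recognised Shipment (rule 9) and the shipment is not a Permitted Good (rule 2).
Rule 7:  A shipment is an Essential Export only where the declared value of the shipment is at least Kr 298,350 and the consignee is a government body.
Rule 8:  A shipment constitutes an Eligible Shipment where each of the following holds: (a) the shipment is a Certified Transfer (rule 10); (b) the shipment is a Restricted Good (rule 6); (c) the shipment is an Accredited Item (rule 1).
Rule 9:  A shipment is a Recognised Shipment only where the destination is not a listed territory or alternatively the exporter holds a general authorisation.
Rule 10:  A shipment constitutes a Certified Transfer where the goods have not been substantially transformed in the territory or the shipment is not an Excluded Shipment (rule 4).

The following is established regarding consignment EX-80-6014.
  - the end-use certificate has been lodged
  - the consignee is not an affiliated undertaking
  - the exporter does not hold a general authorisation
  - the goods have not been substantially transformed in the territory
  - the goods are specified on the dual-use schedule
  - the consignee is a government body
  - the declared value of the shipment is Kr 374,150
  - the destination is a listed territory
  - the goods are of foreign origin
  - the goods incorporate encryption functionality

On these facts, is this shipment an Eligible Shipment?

No

rule 4 — Excluded Shipment: [declared value of the shipment: Kr 374,150 ≥ Kr 298,350? yes] OR [the consignee is a government body? yes] OR [the end-use certificate has been lodged? yes] → satisfied.
rule 10 — Certified Transfer: [the goods have not been substantially transformed in the territory? yes] OR [not an Excluded Shipment (rule 4)? no] → satisfied.
rule 9 — Recognised Shipment: [the destination is not a listed territory? no] OR [the exporter holds a general authorisation? no] → not satisfied.
rule 2 — Permitted Good: [the goods incorporate encryption functionality? yes] AND [the goods are not specified on the dual-use schedule? no] → not satisfied.
rule 6 — Restricted Good: [Recognised Shipment (rule 9)? no] AND [not a Permitted Good (rule 2)? yes] → not satisfied.
rule 3 — Critical Item: [the goods incorporate encryption functionality? yes] OR [the consignee is not an affiliated undertaking? yes] → satisfied.
rule 1 — Accredited Item: [the exporter holds a general authorisation? no] OR [not a Critical Item (rule 3)? no] → not satisfied.
rule 8 — Eligible Shipment: [Certified Transfer (rule 10)? yes] AND [Restricted Good (rule 6)? no] AND [Accredited Item (rule 1)? no] → not satisfied.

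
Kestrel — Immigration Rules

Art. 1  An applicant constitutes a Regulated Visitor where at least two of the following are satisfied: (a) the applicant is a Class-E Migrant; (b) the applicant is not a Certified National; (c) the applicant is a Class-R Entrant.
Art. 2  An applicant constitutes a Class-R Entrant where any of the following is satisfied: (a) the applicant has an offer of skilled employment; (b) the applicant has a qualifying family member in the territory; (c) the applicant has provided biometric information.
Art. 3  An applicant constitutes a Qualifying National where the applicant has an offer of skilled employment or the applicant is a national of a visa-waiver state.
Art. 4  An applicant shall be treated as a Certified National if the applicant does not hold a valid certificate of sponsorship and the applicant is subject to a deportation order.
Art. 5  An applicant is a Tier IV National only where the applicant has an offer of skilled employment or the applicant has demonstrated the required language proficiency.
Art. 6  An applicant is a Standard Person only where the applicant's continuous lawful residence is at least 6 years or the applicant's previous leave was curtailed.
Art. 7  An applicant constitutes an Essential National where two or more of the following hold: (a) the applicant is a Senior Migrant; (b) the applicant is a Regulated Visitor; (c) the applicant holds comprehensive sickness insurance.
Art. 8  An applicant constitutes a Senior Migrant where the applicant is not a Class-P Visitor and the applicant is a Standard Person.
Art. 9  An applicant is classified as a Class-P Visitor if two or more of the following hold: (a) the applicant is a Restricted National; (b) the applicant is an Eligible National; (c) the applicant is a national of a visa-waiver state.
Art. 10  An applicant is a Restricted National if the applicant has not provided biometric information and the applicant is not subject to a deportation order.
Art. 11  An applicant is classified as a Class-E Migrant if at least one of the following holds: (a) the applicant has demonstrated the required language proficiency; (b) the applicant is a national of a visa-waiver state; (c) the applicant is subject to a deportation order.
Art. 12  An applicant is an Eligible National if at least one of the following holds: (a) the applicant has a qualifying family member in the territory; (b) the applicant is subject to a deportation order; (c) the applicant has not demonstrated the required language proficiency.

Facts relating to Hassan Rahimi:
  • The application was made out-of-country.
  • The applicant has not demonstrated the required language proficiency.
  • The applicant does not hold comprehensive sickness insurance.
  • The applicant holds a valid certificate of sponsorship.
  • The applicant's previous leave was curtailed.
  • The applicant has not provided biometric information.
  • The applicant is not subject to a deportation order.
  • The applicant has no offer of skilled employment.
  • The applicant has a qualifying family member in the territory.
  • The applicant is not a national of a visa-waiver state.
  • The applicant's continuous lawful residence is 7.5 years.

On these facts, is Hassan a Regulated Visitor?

Yes

article 11 — Class-E Migrant: [the applicant has demonstrated the required language proficiency? no] OR [the applicant is a national of a visa-waiver state? no] OR [the applicant is subject to a deportation order? no] → not satisfied.
article 4 — Certified National: [the applicant does not hold a valid certificate of sponsorship? no] AND [the applicant is subject to a deportation order? no] → not satisfied.
article 2 — Class-R Entrant: [the applicant has an offer of skilled employment? no] OR [the applicant has a qualifying family member in the territory? yes] OR [the applicant has provided biometric information? no] → satisfied.
article 1 — Regulated Visitor: Class-E Migrant (article 11)? no; not a Certified National (article 4)? yes; Class-R Entrant (article 2)? yes — 2 of 3 hold (need ≥2) → satisfied.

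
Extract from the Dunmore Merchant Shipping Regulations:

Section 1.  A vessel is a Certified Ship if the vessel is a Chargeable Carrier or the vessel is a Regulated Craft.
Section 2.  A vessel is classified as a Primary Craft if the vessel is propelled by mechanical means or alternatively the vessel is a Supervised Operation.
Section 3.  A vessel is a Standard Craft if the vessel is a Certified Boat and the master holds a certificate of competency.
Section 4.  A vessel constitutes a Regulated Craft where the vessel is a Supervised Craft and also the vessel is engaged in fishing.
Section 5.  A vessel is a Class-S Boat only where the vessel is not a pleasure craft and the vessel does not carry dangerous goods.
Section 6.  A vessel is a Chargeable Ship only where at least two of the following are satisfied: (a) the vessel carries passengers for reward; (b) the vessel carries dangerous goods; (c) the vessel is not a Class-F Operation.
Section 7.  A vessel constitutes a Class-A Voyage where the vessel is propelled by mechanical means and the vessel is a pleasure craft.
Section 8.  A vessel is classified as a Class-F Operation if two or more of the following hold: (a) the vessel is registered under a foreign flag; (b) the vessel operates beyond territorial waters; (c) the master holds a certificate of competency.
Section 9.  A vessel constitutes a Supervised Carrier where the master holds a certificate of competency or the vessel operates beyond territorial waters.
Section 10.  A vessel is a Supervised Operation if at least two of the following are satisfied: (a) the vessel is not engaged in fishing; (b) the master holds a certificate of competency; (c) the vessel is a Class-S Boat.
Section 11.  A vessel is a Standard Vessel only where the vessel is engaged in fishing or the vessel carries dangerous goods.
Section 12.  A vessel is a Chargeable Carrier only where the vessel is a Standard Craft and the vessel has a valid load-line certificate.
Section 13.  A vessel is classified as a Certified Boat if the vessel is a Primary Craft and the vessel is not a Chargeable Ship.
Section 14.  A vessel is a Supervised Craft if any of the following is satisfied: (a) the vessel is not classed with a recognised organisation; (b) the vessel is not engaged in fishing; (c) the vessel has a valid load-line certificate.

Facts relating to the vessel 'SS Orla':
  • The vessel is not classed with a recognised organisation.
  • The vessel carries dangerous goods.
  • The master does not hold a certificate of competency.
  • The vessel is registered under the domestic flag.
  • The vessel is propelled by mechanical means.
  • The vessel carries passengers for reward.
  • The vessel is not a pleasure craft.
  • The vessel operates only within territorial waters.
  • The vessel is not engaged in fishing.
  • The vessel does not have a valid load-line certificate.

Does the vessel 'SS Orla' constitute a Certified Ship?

section 5 — Class-S Boat: [the vessel is not a pleasure craft? yes] AND [the vessel does not carry dangerous goods? no] → not satisfied.
section 10 — Supervised Operation: the vessel is not engaged in fishing? yes; the master holds a certificate of competency? no; Class-S Boat (section 5)? no — 1 of 3 hold (need ≥2) → not satisfied.
section 2 — Primary Craft: [the vessel is propelled by mechanical means? yes] OR [Supervised Operation (section 10)? no] → satisfied.
section 8 — Class-F Operation: the vessel is registered under a foreign flag? no; the vessel operates beyond territorial waters? no; the master holds a certificate of competency? no — 0 of 3 hold (need ≥2) → not satisfied.
section 6 — Chargeable Ship: the vessel carries passengers for reward? yes; the vessel carries dangerous goods? yes; not a Class-F Operation (section 8)? yes — 3 of 3 hold (need ≥2) → satisfied.
section 13 — Certified Boat: [Primary Craft (section 2)? yes] AND [not a Chargeable Ship (section 6)? no] → not satisfied.
section 3 — Standard Craft: [Certified Boat (section 13)? no] AND [the master holds a certificate of competency? no] → not satisfied.
section 12 — Chargeable Carrier: [Standard Craft (section 3)? no] AND [the vessel has a valid load-line certificate? no] → not satisfied.
section 14 — Supervised Craft: [the vessel is not classed with a recognised organisation? yes] OR [the vessel is not engaged in fishing? yes] OR [the vessel has a valid load-line certificate? no] → satisfied.
section 4 — Regulated Craft: [Supervised Craft (section 14)? yes] AND [the vessel is engaged in fishing? no] → not satisfied.
section 1 — Certified Ship: [Chargeable Carrier (section 12)? no] OR [Regulated Craft (section 4)? no] → not satisfied.

No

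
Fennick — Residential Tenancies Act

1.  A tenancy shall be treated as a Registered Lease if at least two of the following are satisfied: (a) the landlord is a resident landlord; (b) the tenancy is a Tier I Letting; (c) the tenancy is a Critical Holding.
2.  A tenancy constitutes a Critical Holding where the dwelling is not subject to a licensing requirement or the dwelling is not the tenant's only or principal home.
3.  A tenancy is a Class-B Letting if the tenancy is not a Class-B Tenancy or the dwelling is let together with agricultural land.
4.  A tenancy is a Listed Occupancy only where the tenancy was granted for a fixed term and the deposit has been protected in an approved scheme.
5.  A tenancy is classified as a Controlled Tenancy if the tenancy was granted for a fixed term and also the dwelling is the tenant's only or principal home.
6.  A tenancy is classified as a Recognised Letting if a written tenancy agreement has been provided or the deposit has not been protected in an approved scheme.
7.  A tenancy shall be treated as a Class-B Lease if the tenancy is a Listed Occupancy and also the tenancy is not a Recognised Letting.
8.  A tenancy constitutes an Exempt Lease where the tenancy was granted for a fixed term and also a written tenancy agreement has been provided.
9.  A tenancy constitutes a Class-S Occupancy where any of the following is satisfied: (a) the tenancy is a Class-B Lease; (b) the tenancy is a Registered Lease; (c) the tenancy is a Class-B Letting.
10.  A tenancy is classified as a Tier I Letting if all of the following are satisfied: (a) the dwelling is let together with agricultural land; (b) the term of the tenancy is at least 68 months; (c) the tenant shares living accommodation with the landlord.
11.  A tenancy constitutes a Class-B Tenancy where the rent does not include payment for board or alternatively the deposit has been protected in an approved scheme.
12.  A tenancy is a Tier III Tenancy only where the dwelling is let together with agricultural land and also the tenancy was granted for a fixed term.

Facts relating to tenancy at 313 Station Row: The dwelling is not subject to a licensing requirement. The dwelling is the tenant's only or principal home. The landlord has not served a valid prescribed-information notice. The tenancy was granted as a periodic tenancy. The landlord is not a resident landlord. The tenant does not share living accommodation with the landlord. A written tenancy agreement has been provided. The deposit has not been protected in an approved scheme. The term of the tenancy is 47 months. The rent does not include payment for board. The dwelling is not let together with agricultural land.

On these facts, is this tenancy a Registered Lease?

paragraph 10 — Tier I Letting: [the dwelling is let together with agricultural land? no] AND [term of the tenancy: 47 months ≥ 68 months? no] AND [the tenant shares living accommodation with the landlord? no] → not satisfied.
paragraph 2 — Critical Holding: [the dwelling is not subject to a licensing requirement? yes] OR [the dwelling is not the tenant's only or principal home? no] → satisfied.
paragraph 1 — Registered Lease: the landlord is a resident landlord? no; Tier I Letting (paragraph 10)? no; Critical Holding (paragraph 2)? yes — 1 of 3 hold (need ≥2) → not satisfied.

No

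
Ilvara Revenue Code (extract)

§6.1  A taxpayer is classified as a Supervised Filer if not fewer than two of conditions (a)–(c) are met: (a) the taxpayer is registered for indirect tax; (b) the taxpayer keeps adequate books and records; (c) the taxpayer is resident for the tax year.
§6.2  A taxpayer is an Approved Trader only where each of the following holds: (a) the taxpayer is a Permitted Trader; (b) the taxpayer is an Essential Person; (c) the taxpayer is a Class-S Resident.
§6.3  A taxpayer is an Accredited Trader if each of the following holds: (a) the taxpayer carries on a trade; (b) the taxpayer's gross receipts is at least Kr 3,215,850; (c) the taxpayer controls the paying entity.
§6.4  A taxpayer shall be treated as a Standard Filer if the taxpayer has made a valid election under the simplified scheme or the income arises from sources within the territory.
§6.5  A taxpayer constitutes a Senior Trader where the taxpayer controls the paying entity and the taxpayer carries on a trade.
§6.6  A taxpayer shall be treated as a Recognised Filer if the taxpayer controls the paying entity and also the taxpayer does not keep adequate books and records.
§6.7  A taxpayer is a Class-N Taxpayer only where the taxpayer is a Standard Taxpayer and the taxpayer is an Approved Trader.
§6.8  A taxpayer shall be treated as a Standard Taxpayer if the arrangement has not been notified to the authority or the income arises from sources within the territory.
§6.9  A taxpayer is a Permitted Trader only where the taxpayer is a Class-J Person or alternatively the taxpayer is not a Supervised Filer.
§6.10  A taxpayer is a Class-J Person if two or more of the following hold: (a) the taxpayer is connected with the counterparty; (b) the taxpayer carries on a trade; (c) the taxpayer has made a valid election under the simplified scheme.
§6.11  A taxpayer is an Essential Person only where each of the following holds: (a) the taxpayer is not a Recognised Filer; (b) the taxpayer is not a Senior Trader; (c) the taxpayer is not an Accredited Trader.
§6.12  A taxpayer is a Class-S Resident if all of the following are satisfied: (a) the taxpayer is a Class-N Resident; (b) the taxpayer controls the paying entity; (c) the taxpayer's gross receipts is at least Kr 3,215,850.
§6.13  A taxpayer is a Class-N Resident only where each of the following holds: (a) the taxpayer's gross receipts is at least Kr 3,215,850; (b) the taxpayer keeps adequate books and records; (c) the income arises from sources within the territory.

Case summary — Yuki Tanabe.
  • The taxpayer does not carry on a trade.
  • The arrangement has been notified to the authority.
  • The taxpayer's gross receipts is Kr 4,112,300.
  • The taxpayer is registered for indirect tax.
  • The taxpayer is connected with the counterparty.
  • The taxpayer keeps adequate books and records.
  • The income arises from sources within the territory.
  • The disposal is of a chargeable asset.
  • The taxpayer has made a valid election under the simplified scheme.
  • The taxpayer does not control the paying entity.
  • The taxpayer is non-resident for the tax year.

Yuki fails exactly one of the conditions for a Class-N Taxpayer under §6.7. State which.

Under §6.8: the arrangement has not been notified to the authority? no; or the income arises from sources within the territory? yes. So the taxpayer is a Standard Taxpayer.
Under §6.10: the taxpayer is connected with the counterparty? yes; the taxpayer carries on a trade? no; the taxpayer has made a valid election under the simplified scheme? yes — 2 of 3 hold (need ≥2) → satisfied.
Under §6.1: the taxpayer is registered for indirect tax? yes; the taxpayer keeps adequate books and records? yes; the taxpayer is resident for the tax year? no — 2 of 3 hold (need ≥2) → satisfied.
Under §6.9: Class-J Person (§6.10)? yes; or not a Supervised Filer (§6.1)? no. So the taxpayer is a Permitted Trader.
Under §6.6: the taxpayer controls the paying entity? no; and the taxpayer does not keep adequate books and records? no. So the taxpayer is not a Recognised Filer.
Under §6.5: the taxpayer controls the paying entity? no; and the taxpayer carries on a trade? no. So the taxpayer is not a Senior Trader.
Under §6.3: the taxpayer carries on a trade? no; and taxpayer's gross receipts: Kr 4,112,300 ≥ Kr 3,215,850? yes; and the taxpayer controls the paying entity? no. So the taxpayer is not an Accredited Trader.
Under §6.11: not a Recognised Filer (§6.6)? yes; and not a Senior Trader (§6.5)? yes; and not an Accredited Trader (§6.3)? yes. So the taxpayer is an Essential Person.
Under §6.13: taxpayer's gross receipts: Kr 4,112,300 ≥ Kr 3,215,850? yes; and the taxpayer keeps adequate books and records? yes; and the income arises from sources within the territory? yes. So the taxpayer is a Class-N Resident.
Under §6.12: Class-N Resident (§6.13)? yes; and the taxpayer controls the paying entity? no; and taxpayer's gross receipts: Kr 4,112,300 ≥ Kr 3,215,850? yes. So the taxpayer is not a Class-S Resident.
Under §6.2: Permitted Trader (§6.9)? yes; and Essential Person (§6.11)? yes; and Class-S Resident (§6.12)? no. So the taxpayer is not an Approved Trader.
Under §6.7: Standard Taxpayer (§6.8)? yes; and Approved Trader (§6.2)? no. So the taxpayer is not a Class-N Taxpayer.

Approved Trader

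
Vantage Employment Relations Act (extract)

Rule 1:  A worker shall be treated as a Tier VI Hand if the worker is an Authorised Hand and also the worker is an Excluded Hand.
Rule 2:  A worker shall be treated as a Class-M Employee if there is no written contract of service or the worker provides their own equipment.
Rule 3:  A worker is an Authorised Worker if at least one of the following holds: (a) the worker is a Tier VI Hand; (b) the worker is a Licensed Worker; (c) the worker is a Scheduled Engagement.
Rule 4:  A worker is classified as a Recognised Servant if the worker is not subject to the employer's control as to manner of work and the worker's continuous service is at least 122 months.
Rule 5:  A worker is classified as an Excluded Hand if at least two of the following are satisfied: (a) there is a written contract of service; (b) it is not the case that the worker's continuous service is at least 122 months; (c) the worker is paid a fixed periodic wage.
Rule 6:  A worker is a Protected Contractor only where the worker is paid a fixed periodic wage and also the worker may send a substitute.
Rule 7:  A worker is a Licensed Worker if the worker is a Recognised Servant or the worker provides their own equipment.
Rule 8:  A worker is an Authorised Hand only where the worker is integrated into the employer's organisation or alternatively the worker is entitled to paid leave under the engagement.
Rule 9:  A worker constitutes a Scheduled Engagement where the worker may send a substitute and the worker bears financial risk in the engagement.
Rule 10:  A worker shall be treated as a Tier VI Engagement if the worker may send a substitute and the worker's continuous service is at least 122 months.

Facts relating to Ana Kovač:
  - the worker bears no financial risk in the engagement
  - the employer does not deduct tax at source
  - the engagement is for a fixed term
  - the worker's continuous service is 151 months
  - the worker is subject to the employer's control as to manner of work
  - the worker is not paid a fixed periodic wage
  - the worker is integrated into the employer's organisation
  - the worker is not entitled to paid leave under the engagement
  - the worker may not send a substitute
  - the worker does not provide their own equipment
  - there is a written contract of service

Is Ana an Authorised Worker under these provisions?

Under rule 8: the worker is integrated into the employer's organisation? yes; or the worker is entitled to paid leave under the engagement? no. So the worker is an Authorised Hand.
Under rule 5: there is a written contract of service? yes; worker's continuous service: 151 months ≥ 122 months? yes, so negated condition no; the worker is paid a fixed periodic wage? no — 1 of 3 hold (need ≥2) → not satisfied.
Under rule 1: Authorised Hand (rule 8)? yes; and Excluded Hand (rule 5)? no. So the worker is not a Tier VI Hand.
Under rule 4: the worker is not subject to the employer's control as to manner of work? no; and worker's continuous service: 151 months ≥ 122 months? yes. So the worker is not a Recognised Servant.
Under rule 7: Recognised Servant (rule 4)? no; or the worker provides their own equipment? no. So the worker is not a Licensed Worker.
Under rule 9: the worker may send a substitute? no; and the worker bears financial risk in the engagement? no. So the worker is not a Scheduled Engagement.
Under rule 3: Tier VI Hand (rule 1)? no; or Licensed Worker (rule 7)? no; or Scheduled Engagement (rule 9)? no. So the worker is not an Authorised Worker.

No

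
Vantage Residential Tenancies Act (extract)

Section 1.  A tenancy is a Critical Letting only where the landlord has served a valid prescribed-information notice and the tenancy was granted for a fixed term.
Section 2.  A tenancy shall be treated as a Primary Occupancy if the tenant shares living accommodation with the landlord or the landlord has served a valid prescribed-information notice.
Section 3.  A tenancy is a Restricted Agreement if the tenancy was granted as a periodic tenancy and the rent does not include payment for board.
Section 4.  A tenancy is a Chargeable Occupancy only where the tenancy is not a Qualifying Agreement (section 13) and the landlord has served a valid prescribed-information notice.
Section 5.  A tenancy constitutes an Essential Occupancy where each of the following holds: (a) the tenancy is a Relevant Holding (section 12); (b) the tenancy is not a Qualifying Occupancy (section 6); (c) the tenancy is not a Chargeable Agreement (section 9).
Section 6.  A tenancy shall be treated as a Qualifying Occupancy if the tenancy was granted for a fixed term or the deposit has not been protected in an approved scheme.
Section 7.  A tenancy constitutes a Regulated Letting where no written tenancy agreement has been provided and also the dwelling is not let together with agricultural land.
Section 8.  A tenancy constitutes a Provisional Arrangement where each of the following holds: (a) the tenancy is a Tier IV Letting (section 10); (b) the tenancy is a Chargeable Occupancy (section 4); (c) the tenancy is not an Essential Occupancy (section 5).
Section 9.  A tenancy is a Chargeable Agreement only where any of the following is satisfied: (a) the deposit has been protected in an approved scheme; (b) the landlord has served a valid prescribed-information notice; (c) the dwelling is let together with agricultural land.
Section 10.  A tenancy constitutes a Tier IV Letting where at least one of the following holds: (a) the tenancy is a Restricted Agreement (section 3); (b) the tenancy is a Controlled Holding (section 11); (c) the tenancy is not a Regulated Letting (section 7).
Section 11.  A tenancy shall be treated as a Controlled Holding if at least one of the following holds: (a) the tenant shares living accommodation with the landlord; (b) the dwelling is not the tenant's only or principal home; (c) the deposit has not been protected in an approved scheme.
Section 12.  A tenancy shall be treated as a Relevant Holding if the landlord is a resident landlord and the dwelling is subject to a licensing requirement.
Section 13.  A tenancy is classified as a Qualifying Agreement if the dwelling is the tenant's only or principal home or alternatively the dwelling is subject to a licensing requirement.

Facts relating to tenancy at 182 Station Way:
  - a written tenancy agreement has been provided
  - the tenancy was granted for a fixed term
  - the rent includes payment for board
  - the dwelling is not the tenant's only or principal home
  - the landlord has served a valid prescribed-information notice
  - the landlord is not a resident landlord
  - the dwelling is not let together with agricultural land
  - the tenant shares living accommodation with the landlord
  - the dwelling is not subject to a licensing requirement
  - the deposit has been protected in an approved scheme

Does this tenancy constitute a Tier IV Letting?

Yes

section 3 — Restricted Agreement: [the tenancy was granted as a periodic tenancy? no] AND [the rent does not include payment for board? no] → not satisfied.
section 11 — Controlled Holding: [the tenant shares living accommodation with the landlord? yes] OR [the dwelling is not the tenant's only or principal home? yes] OR [the deposit has not been protected in an approved scheme? no] → satisfied.
section 7 — Regulated Letting: [no written tenancy agreement has been provided? no] AND [the dwelling is not let together with agricultural land? yes] → not satisfied.
section 10 — Tier IV Letting: [Restricted Agreement (section 3)? no] OR [Controlled Holding (section 11)? yes] OR [not a Regulated Letting (section 7)? yes] → satisfied.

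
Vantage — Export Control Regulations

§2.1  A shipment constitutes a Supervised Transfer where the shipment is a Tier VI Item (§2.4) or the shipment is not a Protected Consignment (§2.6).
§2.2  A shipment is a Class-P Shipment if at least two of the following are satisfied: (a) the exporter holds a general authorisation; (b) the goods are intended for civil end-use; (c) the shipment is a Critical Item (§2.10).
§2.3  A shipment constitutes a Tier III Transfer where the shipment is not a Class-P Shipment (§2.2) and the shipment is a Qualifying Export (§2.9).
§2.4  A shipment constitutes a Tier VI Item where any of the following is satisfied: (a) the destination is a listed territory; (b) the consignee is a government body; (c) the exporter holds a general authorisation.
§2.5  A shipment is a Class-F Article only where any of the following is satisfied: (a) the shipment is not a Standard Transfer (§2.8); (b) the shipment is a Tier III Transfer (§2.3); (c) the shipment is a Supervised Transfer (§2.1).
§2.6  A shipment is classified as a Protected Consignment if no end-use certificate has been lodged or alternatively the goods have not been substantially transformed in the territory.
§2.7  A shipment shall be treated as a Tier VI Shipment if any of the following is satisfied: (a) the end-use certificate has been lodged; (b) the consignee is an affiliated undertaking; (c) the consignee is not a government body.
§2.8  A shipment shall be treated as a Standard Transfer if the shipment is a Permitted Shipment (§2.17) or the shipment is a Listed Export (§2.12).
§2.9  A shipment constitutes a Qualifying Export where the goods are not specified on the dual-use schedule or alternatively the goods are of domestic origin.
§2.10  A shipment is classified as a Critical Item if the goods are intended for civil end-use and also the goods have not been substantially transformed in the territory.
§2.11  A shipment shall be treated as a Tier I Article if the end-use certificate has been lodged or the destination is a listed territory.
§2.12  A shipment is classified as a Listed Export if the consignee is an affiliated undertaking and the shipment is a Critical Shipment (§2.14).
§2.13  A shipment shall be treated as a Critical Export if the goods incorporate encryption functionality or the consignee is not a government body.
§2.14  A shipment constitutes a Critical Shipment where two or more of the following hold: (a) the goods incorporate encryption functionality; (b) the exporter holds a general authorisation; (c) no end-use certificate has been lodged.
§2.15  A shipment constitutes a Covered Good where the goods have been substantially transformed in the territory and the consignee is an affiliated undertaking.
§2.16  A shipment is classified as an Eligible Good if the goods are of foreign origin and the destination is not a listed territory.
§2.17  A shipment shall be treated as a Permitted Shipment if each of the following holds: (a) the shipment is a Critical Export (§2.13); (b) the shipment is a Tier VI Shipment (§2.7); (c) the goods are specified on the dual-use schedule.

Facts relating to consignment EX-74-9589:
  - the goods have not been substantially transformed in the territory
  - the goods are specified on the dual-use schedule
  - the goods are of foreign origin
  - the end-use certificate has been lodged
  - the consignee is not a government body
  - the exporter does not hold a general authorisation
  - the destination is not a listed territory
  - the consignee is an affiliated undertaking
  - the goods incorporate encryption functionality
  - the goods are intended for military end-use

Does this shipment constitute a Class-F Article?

No

§2.13 — Critical Export: [the goods incorporate encryption functionality? yes] OR [the consignee is not a government body? yes] → satisfied.
§2.7 — Tier VI Shipment: [the end-use certificate has been lodged? yes] OR [the consignee is an affiliated undertaking? yes] OR [the consignee is not a government body? yes] → satisfied.
§2.17 — Permitted Shipment: [Critical Export (§2.13)? yes] AND [Tier VI Shipment (§2.7)? yes] AND [the goods are specified on the dual-use schedule? yes] → satisfied.
§2.14 — Critical Shipment: the goods incorporate encryption functionality? yes; the exporter holds a general authorisation? no; no end-use certificate has been lodged? no — 1 of 3 hold (need ≥2) → not satisfied.
§2.12 — Listed Export: [the consignee is an affiliated undertaking? yes] AND [Critical Shipment (§2.14)? no] → not satisfied.
§2.8 — Standard Transfer: [Permitted Shipment (§2.17)? yes] OR [Listed Export (§2.12)? no] → satisfied.
§2.10 — Critical Item: [the goods are intended for civil end-use? no] AND [the goods have not been substantially transformed in the territory? yes] → not satisfied.
§2.2 — Class-P Shipment: the exporter holds a general authorisation? no; the goods are intended for civil end-use? no; Critical Item (§2.10)? no — 0 of 3 hold (need ≥2) → not satisfied.
§2.9 — Qualifying Export: [the goods are not specified on the dual-use schedule? no] OR [the goods are of domestic origin? no] → not satisfied.
§2.3 — Tier III Transfer: [not a Class-P Shipment (§2.2)? yes] AND [Qualifying Export (§2.9)? no] → not satisfied.
§2.4 — Tier VI Item: [the destination is a listed territory? no] OR [the consignee is a government body? no] OR [the exporter holds a general authorisation? no] → not satisfied.
§2.6 — Protected Consignment: [no end-use certificate has been lodged? no] OR [the goods have not been substantially transformed in the territory? yes] → satisfied.
§2.1 — Supervised Transfer: [Tier VI Item (§2.4)? no] OR [not a Protected Consignment (§2.6)? no] → not satisfied.
§2.5 — Class-F Article: [not a Standard Transfer (§2.8)? no] OR [Tier III Transfer (§2.3)? no] OR [Supervised Transfer (§2.1)? no] → not satisfied.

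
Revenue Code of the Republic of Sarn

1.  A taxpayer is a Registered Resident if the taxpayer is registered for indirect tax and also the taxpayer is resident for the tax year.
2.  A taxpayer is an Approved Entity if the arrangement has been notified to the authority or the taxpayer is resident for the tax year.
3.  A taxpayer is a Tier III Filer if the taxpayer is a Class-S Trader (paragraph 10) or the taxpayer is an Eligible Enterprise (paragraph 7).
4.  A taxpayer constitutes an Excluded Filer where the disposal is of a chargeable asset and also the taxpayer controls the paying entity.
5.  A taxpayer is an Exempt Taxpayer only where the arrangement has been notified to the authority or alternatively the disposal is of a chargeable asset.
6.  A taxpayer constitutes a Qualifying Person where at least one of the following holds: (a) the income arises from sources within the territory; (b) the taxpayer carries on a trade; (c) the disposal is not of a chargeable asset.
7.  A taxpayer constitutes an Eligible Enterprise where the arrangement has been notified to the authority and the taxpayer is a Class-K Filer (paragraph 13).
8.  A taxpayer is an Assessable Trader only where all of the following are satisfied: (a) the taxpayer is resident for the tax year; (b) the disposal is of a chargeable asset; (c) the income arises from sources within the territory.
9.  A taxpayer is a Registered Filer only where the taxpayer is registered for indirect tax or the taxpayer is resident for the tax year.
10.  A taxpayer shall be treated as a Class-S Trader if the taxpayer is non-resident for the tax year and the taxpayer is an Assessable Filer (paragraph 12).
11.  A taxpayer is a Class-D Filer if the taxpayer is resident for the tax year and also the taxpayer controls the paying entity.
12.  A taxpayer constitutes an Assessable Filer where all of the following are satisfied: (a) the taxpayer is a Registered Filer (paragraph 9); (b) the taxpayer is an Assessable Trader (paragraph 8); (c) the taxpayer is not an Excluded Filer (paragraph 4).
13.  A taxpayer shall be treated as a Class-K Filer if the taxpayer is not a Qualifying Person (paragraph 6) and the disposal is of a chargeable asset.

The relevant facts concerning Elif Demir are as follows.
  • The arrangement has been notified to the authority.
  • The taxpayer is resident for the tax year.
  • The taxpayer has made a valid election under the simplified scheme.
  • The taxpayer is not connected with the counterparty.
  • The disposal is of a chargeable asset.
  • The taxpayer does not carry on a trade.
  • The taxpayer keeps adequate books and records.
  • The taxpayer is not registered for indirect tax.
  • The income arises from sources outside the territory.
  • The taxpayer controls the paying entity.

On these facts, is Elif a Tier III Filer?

Yes

paragraph 9 — Registered Filer: [the taxpayer is registered for indirect tax? no] OR [the taxpayer is resident for the tax year? yes] → satisfied.
paragraph 8 — Assessable Trader: [the taxpayer is resident for the tax year? yes] AND [the disposal is of a chargeable asset? yes] AND [the income arises from sources within the territory? no] → not satisfied.
paragraph 4 — Excluded Filer: [the disposal is of a chargeable asset? yes] AND [the taxpayer controls the paying entity? yes] → satisfied.
paragraph 12 — Assessable Filer: [Registered Filer (paragraph 9)? yes] AND [Assessable Trader (paragraph 8)? no] AND [not an Excluded Filer (paragraph 4)? no] → not satisfied.
paragraph 10 — Class-S Trader: [the taxpayer is non-resident for the tax year? no] AND [Assessable Filer (paragraph 12)? no] → not satisfied.
paragraph 6 — Qualifying Person: [the income arises from sources within the territory? no] OR [the taxpayer carries on a trade? no] OR [the disposal is not of a chargeable asset? no] → not satisfied.
paragraph 13 — Class-K Filer: [not a Qualifying Person (paragraph 6)? yes] AND [the disposal is of a chargeable asset? yes] → satisfied.
paragraph 7 — Eligible Enterprise: [the arrangement has been notified to the authority? yes] AND [Class-K Filer (paragraph 13)? yes] → satisfied.
paragraph 3 — Tier III Filer: [Class-S Trader (paragraph 10)? no] OR [Eligible Enterprise (paragraph 7)? yes] → satisfied.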